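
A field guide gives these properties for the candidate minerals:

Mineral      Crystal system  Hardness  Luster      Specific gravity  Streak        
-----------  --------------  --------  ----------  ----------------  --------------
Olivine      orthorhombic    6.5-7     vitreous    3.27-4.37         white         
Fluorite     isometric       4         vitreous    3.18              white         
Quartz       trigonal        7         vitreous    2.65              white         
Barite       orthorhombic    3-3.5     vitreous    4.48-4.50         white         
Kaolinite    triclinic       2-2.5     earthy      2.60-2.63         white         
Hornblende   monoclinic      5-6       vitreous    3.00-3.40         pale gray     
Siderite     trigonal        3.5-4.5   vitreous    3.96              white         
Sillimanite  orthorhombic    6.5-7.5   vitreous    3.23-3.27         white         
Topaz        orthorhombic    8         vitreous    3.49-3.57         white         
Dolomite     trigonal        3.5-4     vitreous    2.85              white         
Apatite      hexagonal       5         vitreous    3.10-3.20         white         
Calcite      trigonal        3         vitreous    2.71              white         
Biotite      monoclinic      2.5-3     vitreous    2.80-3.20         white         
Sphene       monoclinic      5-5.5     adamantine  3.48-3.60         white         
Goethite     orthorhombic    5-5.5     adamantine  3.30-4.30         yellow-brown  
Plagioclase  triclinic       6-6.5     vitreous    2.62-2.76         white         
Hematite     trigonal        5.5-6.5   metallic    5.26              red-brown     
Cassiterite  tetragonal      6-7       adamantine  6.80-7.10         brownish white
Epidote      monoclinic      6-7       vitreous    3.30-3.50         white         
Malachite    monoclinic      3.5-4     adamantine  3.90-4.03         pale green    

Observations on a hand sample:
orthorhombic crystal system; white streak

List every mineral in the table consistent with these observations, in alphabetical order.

Orthorhombic crystal system: only Olivine, Barite, Sillimanite, Topaz, Goethite remain.
White streak excludes Goethite.
Remaining candidates: Barite, Olivine, Sillimanite, Topaz.

Barite, Olivine, Sillimanite, Topaz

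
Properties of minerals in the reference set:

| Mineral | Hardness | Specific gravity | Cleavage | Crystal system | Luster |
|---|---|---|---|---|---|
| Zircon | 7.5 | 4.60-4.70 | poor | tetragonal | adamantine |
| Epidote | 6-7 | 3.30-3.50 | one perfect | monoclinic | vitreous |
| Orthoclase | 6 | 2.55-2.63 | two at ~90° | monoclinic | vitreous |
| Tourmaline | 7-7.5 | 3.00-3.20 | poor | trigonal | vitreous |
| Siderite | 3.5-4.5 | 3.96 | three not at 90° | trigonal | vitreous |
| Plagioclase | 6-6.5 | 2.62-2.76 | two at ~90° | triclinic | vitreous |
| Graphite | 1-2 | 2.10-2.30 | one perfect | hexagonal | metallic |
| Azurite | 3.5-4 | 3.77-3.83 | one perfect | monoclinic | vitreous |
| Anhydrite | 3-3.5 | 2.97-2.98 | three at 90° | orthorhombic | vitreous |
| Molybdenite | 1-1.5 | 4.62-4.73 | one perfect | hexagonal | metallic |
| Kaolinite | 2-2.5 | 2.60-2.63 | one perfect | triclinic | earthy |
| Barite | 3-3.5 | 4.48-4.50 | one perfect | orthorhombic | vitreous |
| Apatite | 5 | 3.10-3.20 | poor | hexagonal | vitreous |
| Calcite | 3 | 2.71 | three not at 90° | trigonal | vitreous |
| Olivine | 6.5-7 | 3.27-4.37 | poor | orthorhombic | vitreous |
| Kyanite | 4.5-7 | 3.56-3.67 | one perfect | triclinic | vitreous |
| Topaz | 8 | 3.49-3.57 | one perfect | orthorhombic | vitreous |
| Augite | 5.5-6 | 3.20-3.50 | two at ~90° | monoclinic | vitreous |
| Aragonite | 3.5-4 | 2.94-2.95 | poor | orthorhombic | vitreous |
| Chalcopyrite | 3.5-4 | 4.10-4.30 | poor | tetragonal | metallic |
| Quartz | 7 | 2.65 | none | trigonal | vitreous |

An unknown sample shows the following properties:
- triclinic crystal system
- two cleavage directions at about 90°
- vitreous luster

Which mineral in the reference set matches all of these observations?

Triclinic crystal system — Plagioclase, Kaolinite, Kyanite remain.
Two cleavage directions at about 90° — leaves Plagioclase.
Vitreous luster — all remaining candidates fit.
The only mineral consistent with every observation is Plagioclase.

Plagioclase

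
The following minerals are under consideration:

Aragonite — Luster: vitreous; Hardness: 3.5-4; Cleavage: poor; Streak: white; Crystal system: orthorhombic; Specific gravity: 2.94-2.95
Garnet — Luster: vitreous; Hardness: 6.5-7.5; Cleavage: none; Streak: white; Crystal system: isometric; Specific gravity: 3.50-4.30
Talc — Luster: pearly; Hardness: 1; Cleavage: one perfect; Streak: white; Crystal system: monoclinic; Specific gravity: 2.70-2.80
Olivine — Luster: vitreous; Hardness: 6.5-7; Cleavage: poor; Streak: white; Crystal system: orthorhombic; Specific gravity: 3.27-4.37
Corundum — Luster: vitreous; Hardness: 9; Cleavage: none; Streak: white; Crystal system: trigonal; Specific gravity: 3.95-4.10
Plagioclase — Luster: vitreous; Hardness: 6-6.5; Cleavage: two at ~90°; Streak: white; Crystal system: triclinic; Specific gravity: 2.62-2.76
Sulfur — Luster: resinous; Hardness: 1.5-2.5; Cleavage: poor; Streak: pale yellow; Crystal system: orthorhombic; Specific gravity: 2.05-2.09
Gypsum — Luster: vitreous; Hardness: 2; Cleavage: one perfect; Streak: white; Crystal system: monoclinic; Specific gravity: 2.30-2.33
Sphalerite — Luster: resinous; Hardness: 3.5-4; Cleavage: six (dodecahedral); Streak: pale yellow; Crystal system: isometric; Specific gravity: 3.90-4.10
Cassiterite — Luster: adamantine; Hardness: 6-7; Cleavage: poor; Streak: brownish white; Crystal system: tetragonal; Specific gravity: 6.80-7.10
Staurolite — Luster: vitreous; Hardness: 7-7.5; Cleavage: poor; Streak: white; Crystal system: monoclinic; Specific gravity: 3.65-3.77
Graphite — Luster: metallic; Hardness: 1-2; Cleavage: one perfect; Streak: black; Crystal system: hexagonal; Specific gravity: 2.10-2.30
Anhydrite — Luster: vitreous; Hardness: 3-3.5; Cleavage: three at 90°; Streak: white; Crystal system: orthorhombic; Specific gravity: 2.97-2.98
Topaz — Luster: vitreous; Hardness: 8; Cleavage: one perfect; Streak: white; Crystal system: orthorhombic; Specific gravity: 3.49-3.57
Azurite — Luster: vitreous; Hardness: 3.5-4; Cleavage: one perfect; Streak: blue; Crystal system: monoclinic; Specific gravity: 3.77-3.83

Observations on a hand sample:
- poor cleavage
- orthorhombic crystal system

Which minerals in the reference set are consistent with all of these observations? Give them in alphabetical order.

Aragonite, Olivine, Sulfur

Poor cleavage: Aragonite, Olivine, Sulfur, Cassiterite, Staurolite remain.
Orthorhombic crystal system excludes Cassiterite, Staurolite.
The minerals that satisfy all observations are Aragonite, Olivine, Sulfur.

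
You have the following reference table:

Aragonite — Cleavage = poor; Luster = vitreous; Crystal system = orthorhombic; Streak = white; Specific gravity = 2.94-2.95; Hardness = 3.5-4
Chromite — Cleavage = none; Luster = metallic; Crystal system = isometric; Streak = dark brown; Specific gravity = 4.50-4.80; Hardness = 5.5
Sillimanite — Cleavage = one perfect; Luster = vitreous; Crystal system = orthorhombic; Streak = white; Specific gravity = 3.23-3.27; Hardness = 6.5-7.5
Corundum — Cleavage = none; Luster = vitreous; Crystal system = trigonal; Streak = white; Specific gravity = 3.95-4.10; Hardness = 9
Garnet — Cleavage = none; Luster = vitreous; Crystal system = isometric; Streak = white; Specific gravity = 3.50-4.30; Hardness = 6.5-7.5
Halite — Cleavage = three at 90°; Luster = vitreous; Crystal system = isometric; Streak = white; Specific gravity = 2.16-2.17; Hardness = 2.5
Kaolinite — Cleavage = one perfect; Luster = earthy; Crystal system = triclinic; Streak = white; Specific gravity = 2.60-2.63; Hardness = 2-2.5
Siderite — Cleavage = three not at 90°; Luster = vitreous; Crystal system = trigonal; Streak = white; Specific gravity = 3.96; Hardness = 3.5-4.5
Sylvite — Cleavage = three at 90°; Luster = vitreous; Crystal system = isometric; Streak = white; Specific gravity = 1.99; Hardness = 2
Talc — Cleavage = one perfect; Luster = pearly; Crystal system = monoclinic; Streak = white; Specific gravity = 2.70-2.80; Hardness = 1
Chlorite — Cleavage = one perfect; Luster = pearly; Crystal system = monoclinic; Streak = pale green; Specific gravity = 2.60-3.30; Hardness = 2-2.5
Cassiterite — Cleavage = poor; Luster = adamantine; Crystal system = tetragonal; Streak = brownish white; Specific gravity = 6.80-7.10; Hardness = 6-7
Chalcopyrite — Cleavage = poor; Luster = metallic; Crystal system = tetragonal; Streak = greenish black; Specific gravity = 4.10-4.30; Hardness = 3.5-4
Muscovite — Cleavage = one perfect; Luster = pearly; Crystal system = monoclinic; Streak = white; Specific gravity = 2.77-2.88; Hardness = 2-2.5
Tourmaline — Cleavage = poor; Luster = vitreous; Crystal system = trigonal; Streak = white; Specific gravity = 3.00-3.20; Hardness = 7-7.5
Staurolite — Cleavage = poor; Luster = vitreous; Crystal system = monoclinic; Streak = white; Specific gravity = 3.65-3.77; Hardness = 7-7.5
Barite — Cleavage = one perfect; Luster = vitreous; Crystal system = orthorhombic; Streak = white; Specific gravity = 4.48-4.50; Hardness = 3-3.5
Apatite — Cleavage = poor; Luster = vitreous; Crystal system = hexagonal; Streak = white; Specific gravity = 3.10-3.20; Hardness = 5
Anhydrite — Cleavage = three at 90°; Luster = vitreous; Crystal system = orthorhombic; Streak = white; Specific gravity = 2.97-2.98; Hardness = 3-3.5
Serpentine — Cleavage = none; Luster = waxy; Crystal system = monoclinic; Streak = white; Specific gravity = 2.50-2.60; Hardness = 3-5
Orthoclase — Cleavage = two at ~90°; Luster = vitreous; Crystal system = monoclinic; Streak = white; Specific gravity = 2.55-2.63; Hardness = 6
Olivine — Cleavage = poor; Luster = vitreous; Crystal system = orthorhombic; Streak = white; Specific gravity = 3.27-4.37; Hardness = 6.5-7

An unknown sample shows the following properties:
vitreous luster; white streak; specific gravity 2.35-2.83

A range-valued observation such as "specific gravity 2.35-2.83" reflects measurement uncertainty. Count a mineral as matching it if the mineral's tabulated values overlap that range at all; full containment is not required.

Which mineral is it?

Vitreous luster: narrows the field to Aragonite, Sillimanite, Corundum, Garnet, Halite, Siderite, Sylvite, Tourmaline, Staurolite, Barite, Apatite, Anhydrite, Orthoclase, Olivine.
White streak: all remaining candidates fit.
Specific gravity 2.35-2.83: leaves Orthoclase.
Only Orthoclase satisfies all observations.

Orthoclase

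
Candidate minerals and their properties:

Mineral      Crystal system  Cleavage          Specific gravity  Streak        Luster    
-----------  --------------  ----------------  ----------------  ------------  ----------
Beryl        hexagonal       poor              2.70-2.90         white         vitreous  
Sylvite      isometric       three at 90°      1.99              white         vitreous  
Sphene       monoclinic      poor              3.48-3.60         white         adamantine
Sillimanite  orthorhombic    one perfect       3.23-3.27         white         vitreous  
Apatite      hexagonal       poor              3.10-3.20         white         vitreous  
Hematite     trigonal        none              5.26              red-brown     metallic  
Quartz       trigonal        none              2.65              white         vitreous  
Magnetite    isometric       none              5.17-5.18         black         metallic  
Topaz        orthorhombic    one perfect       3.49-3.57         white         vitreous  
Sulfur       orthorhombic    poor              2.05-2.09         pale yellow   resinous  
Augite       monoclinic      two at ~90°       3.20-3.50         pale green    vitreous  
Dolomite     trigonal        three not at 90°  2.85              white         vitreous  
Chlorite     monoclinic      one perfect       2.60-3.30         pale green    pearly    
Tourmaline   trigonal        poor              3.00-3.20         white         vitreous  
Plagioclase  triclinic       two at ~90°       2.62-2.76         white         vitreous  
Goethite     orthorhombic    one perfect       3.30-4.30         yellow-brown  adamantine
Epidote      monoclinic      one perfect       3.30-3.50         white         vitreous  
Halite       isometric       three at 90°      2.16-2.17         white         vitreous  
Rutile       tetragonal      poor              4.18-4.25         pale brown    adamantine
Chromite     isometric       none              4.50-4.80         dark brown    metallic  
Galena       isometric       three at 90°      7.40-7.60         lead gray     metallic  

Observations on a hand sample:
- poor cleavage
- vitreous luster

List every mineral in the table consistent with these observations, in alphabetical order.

Apatite, Beryl, Tourmaline

Poor cleavage — only Beryl, Sphene, Apatite, Sulfur, Tourmaline, Rutile remain.
Vitreous luster excludes Sphene, Sulfur, Rutile.
Consistent with every observation: Apatite, Beryl, Tourmaline.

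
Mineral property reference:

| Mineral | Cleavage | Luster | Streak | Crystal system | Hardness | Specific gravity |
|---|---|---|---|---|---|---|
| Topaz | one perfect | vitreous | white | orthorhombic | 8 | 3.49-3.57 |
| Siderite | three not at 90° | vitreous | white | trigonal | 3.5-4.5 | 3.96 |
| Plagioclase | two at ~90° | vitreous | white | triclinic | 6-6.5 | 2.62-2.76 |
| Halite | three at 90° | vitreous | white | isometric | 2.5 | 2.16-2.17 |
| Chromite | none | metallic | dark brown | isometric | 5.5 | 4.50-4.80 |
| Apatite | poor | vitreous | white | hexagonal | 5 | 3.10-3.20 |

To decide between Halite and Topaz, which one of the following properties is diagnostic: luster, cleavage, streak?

cleavage

Luster: both vitreous — no difference.
Cleavage: Halite three at 90°, Topaz one perfect — different.
Streak: both white — no difference.
Of the listed properties, cleavage is the one that separates them.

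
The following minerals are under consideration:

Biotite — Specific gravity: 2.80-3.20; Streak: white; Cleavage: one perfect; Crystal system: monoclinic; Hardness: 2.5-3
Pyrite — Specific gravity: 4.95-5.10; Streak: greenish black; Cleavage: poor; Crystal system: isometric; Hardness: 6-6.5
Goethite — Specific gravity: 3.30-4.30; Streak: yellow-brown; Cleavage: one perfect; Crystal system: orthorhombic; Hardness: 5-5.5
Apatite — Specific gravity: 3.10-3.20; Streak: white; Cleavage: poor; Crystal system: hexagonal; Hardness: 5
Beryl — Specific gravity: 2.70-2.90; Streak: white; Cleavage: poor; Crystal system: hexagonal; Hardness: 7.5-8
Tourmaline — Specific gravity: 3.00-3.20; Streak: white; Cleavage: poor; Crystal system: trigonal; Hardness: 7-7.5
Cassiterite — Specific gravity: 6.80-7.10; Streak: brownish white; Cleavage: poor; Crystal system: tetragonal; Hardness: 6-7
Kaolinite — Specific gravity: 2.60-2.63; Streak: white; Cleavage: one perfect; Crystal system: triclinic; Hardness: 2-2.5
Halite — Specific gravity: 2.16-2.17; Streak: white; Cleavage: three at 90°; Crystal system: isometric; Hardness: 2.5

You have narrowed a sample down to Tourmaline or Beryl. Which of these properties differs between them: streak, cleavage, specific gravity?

specific gravity

Streak: both white — same for both.
Cleavage: both poor — same for both.
Specific gravity: Tourmaline 3.00-3.20, Beryl 2.70-2.90 — these differ.
Of the listed properties, specific gravity is the one that separates them.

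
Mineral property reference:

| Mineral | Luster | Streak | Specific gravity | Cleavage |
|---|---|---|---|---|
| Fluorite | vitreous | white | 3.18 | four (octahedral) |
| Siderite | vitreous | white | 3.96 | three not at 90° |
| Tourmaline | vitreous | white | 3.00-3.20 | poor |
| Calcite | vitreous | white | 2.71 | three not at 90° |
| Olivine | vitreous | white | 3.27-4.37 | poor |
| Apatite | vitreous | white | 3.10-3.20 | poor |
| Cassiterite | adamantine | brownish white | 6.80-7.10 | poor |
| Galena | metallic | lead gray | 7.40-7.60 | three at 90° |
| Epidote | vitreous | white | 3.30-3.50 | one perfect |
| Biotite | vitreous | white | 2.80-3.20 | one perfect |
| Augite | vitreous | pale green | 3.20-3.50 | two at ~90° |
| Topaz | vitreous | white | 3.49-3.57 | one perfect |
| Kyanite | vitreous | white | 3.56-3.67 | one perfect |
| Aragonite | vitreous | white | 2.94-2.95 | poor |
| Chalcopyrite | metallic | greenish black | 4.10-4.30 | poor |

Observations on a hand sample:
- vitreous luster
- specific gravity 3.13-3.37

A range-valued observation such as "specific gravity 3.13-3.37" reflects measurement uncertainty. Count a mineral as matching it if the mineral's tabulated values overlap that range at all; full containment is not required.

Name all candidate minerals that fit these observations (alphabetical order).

Apatite, Augite, Biotite, Epidote, Fluorite, Olivine, Tourmaline

Vitreous luster eliminates Cassiterite, Galena, Chalcopyrite.
Specific gravity 3.13-3.37 eliminates Siderite, Calcite, Topaz, Kyanite, Aragonite.
Remaining candidates: Apatite, Augite, Biotite, Epidote, Fluorite, Olivine, Tourmaline.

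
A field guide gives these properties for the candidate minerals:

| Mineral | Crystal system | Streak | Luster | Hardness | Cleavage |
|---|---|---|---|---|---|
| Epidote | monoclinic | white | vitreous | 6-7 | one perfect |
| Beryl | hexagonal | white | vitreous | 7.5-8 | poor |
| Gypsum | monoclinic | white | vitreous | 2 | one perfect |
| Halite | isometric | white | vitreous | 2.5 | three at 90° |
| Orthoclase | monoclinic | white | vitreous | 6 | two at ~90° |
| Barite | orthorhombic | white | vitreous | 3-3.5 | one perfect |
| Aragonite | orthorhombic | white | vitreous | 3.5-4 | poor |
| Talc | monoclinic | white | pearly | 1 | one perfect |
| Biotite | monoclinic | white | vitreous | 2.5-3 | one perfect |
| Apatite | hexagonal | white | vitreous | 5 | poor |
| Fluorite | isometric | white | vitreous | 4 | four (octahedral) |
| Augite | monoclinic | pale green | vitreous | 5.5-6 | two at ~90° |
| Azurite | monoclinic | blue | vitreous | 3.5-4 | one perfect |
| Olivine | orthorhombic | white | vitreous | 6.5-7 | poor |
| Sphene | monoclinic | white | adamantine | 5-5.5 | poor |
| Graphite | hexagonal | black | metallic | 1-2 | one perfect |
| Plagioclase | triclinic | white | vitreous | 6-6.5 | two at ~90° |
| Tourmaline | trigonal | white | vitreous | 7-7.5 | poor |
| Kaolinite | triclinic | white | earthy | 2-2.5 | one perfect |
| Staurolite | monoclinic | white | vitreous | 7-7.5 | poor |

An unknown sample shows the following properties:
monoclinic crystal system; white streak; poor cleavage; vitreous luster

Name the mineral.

Monoclinic crystal system: only Epidote, Gypsum, Orthoclase, Talc, Biotite, Augite, Azurite, Sphene, Staurolite remain.
White streak is inconsistent with Augite, Azurite.
Poor cleavage: only Sphene, Staurolite remain.
Vitreous luster eliminates Sphene.
Staurolite is the sole remaining match.

Staurolite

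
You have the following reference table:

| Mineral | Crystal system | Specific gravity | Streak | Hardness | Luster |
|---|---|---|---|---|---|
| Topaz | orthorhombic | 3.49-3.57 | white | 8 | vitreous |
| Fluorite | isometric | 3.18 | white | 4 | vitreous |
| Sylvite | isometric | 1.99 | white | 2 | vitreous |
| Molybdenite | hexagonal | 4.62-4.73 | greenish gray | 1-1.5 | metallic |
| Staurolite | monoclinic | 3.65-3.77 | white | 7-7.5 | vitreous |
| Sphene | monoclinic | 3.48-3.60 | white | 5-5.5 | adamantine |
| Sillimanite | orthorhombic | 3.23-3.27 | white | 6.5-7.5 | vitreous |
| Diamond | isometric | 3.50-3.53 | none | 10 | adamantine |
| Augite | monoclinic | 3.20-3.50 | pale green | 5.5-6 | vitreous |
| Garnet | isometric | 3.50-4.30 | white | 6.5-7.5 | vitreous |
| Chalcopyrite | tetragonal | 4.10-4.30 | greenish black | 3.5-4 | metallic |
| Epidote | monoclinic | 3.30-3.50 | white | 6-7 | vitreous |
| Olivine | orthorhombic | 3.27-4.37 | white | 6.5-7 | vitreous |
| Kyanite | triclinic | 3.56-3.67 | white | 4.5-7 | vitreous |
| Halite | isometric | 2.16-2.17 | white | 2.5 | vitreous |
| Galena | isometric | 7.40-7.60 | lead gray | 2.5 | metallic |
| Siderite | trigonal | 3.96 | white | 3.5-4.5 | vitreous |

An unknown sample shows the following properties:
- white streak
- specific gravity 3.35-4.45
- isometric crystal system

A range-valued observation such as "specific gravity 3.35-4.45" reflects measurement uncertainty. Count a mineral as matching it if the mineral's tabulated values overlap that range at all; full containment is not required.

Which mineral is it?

Garnet

White streak eliminates Molybdenite, Diamond, Augite, Chalcopyrite, Galena.
Specific gravity 3.35-4.45 rules out Fluorite, Sylvite, Sillimanite, Halite.
Isometric crystal system: only Garnet remains.
The only mineral consistent with every observation is Garnet.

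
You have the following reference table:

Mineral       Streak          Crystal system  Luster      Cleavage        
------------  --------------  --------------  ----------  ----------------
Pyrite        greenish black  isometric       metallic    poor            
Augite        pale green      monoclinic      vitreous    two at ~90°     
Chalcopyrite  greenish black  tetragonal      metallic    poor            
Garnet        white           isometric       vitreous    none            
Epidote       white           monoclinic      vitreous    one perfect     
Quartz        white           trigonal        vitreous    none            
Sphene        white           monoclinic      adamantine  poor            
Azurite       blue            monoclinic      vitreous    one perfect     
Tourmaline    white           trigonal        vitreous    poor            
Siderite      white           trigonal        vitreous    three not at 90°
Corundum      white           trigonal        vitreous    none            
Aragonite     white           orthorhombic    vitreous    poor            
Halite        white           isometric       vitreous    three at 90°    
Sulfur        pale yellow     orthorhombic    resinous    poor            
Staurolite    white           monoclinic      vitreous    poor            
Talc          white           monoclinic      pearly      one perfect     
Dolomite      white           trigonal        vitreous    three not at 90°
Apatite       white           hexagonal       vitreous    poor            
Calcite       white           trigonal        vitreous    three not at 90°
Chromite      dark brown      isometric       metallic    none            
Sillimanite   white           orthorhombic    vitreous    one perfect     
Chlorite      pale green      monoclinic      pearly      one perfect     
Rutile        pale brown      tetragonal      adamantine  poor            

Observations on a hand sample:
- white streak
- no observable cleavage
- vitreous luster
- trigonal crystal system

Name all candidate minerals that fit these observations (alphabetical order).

Corundum, Quartz

White streak — leaves Garnet, Epidote, Quartz, Sphene, Tourmaline, Siderite, Corundum, Aragonite, Halite, Staurolite, Talc, Dolomite, Apatite, Calcite, Sillimanite.
No observable cleavage — Garnet, Quartz, Corundum remain.
Vitreous luster — consistent with all remaining minerals.
Trigonal crystal system eliminates Garnet.
Consistent with every observation: Corundum, Quartz.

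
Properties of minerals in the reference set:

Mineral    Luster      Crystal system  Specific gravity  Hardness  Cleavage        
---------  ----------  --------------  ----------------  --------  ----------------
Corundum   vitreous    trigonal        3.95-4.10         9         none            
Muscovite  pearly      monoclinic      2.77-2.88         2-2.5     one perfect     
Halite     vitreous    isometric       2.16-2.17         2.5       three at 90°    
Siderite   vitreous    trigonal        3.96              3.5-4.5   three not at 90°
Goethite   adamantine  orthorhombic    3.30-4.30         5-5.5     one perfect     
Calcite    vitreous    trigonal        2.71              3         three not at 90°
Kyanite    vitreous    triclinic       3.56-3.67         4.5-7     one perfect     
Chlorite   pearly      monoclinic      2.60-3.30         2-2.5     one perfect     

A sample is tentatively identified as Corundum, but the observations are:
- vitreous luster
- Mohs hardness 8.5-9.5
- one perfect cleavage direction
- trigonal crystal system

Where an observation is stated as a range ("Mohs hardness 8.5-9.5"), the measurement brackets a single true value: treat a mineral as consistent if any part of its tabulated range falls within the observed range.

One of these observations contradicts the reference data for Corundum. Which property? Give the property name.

Vitreous luster: Corundum has vitreous luster — within range.
Mohs hardness 8.5-9.5: Corundum has hardness 9 — within range.
One perfect cleavage direction: Corundum has cleavage none — does not match.
Trigonal crystal system: Corundum has trigonal system — within range.
The cleavage is the one property that does not fit.

cleavage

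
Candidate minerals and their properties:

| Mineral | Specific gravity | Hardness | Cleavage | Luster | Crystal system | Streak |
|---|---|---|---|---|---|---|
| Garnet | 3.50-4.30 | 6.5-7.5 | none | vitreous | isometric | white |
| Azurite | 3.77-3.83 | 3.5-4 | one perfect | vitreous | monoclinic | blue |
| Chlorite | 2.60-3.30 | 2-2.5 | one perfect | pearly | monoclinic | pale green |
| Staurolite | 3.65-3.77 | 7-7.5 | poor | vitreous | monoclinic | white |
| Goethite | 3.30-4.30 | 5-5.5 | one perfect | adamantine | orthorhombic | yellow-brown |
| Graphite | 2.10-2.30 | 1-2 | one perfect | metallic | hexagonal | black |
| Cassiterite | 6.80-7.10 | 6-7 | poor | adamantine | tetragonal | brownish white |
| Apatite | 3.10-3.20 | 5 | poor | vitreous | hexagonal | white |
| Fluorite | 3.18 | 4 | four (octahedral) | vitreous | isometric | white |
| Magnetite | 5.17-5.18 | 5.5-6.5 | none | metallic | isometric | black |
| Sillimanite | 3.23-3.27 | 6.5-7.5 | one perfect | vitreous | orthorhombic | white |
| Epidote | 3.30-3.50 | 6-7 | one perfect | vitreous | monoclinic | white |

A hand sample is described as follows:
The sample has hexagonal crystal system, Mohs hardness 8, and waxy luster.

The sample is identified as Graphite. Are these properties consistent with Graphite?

Inconsistent

Hexagonal crystal system — consistent with Graphite (hexagonal system).
Mohs hardness 8 — Graphite has hardness 1-2; inconsistent.
Waxy luster — Graphite has metallic luster; inconsistent.
2 of the observed properties are inconsistent with Graphite.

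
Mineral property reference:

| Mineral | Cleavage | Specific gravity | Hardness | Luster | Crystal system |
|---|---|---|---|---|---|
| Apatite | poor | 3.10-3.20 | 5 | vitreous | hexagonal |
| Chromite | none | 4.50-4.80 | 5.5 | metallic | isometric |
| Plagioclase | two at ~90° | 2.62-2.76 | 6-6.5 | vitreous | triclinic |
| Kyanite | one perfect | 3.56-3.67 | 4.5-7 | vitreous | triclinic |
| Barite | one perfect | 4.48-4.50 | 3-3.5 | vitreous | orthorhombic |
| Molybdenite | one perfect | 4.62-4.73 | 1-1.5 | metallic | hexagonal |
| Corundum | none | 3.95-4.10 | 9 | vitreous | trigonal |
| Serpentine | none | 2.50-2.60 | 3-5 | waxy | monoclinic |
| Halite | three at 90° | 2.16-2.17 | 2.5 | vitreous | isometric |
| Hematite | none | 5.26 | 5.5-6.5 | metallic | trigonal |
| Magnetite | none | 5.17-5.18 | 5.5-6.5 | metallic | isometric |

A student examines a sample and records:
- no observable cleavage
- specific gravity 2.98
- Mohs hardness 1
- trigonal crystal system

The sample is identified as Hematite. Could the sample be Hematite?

Inconsistent

No observable cleavage — matches Hematite (cleavage none).
Specific gravity 2.98 — Hematite has SG 5.26; which does not match.
Mohs hardness 1 — Hematite has hardness 5.5-6.5; which does not match.
Trigonal crystal system — matches Hematite (trigonal system).
2 of the observed properties are inconsistent with Hematite.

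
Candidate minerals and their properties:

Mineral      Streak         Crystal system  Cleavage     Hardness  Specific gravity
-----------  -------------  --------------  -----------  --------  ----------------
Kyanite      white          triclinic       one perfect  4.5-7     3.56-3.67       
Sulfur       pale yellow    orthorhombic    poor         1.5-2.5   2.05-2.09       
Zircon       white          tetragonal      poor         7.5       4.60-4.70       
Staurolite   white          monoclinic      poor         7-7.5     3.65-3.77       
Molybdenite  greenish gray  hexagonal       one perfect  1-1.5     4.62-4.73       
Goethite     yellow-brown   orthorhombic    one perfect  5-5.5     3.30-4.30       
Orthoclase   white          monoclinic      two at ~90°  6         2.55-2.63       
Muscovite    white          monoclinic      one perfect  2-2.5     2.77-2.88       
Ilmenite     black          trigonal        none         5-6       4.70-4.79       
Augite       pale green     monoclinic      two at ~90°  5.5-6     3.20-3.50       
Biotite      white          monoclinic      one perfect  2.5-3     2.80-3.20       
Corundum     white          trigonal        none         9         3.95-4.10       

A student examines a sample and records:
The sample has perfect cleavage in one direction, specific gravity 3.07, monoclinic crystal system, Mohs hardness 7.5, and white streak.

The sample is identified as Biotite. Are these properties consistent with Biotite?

No

Perfect cleavage in one direction — fits Biotite (cleavage one perfect).
Specific gravity 3.07 — fits Biotite (SG 2.80-3.20).
Monoclinic crystal system — fits Biotite (monoclinic system).
Mohs hardness 7.5 — Biotite has hardness 2.5-3; inconsistent.
White streak — fits Biotite (white streak).
The hardness observation rules out Biotite.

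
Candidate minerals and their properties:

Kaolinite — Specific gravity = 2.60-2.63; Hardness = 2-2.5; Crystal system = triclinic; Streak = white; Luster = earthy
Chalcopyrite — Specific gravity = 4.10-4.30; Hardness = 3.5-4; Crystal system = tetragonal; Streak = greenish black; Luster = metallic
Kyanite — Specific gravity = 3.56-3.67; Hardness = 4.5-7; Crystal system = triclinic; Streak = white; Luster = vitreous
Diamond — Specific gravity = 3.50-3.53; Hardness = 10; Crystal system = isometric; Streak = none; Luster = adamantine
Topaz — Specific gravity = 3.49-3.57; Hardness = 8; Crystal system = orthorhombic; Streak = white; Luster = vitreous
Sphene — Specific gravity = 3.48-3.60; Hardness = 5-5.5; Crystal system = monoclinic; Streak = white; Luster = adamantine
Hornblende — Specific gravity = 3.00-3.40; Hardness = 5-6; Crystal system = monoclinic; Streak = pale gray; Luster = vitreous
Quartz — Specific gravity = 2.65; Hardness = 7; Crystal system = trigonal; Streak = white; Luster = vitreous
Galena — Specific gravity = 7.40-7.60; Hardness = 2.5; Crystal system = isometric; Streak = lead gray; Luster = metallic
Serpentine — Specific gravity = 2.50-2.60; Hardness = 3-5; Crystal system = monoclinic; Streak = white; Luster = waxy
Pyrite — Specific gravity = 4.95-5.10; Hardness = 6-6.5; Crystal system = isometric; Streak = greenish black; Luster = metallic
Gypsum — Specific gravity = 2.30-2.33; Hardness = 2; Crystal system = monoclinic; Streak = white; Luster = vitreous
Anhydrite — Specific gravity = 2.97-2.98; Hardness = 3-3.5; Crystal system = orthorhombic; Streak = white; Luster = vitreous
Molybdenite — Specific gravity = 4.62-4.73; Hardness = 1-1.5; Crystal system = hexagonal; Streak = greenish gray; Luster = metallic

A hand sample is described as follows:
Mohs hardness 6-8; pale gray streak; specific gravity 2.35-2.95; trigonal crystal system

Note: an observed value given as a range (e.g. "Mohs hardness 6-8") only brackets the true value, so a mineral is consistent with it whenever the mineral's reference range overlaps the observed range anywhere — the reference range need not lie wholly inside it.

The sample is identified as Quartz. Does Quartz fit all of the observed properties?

Mohs hardness 6-8 — consistent with Quartz (hardness 7).
Pale gray streak — Quartz has white streak; inconsistent.
Specific gravity 2.35-2.95 — consistent with Quartz (SG 2.65).
Trigonal crystal system — consistent with Quartz (trigonal system).
Quartz is excluded by the streak.

No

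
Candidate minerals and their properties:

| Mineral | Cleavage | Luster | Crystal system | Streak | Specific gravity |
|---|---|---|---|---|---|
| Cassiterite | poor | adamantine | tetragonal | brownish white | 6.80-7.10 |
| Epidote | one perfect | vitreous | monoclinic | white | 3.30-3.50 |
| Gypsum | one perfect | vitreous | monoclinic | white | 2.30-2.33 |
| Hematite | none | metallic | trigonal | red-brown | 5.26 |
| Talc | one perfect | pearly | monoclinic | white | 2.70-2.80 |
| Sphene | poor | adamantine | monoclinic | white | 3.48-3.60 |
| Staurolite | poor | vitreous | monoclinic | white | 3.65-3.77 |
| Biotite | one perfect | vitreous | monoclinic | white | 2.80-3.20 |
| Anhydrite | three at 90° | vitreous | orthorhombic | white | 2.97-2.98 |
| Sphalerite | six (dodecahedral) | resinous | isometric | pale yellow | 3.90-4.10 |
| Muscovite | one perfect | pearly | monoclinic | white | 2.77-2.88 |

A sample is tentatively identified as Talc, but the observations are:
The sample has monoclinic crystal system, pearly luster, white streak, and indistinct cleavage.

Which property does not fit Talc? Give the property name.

Monoclinic crystal system: Talc has monoclinic system — consistent.
Pearly luster: Talc has pearly luster — consistent.
White streak: Talc has white streak — consistent.
Indistinct cleavage: Talc has cleavage one perfect — outside the reference range.
The cleavage is the one property that does not fit.

cleavage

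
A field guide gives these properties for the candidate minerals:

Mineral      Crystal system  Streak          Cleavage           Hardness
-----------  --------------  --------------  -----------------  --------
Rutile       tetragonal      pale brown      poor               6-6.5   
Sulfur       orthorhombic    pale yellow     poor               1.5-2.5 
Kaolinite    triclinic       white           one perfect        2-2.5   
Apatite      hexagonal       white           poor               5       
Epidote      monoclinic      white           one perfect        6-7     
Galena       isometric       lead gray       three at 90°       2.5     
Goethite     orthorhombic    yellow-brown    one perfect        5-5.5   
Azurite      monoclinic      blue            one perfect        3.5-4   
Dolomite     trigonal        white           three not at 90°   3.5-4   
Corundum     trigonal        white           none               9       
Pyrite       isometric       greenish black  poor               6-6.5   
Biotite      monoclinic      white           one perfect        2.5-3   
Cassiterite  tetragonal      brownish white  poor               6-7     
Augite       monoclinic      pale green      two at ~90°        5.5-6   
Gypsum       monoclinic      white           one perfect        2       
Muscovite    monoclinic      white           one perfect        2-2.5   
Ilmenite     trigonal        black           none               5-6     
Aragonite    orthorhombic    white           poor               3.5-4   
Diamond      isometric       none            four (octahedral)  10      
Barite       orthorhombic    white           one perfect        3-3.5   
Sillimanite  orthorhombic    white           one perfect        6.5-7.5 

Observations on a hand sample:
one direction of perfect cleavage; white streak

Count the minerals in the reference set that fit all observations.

One direction of perfect cleavage: leaves Kaolinite, Epidote, Goethite, Azurite, Biotite, Gypsum, Muscovite, Barite, Sillimanite.
White streak rules out Goethite, Azurite.
The minerals that satisfy all observations are Barite, Biotite, Epidote, Gypsum, Kaolinite, Muscovite, Sillimanite.
That is 7 minerals.

7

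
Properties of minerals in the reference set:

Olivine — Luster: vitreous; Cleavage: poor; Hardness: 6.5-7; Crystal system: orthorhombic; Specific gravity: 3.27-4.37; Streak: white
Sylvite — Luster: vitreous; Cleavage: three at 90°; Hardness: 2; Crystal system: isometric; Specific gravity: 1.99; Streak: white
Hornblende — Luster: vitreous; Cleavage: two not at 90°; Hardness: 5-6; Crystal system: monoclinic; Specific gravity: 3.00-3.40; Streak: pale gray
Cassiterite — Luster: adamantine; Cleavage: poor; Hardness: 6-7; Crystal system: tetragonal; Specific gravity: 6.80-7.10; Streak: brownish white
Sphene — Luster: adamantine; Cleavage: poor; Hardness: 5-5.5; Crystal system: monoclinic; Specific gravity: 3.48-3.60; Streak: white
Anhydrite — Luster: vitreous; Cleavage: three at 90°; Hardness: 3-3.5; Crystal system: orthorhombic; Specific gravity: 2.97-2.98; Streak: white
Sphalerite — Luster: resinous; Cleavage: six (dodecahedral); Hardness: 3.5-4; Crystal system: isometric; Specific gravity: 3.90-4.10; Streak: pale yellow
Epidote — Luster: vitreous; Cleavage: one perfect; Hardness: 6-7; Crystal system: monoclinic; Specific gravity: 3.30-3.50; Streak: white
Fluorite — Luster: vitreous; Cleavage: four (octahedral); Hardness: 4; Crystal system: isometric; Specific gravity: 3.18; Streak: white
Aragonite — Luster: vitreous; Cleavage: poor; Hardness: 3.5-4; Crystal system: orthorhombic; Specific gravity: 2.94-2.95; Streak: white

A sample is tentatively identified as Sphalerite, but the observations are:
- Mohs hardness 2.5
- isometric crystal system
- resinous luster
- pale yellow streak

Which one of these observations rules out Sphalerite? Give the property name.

Mohs hardness 2.5: Sphalerite has hardness 3.5-4 — inconsistent.
Isometric crystal system: Sphalerite has isometric system — agrees.
Resinous luster: Sphalerite has resinous luster — agrees.
Pale yellow streak: Sphalerite has pale yellow streak — agrees.
The hardness is the one property that does not fit.

hardness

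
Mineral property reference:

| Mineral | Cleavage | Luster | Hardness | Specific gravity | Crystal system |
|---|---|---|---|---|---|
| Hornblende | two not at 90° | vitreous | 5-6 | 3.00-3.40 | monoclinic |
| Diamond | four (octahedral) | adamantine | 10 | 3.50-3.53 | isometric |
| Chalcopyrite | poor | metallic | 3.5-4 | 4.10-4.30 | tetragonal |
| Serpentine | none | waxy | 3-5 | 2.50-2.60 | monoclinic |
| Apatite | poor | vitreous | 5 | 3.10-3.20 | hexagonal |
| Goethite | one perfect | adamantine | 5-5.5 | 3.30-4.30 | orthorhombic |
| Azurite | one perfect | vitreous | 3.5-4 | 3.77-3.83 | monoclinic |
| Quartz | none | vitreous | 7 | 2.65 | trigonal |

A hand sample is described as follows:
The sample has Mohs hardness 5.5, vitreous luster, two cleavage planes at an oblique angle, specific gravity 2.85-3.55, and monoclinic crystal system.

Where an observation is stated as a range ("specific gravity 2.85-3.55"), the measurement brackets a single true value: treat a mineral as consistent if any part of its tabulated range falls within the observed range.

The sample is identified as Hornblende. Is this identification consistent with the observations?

Yes

Mohs hardness 5.5 — agrees with Hornblende (hardness 5-6).
Vitreous luster — agrees with Hornblende (vitreous luster).
Two cleavage planes at an oblique angle — agrees with Hornblende (cleavage two not at 90°).
Specific gravity 2.85-3.55 — agrees with Hornblende (SG 3.00-3.40).
Monoclinic crystal system — agrees with Hornblende (monoclinic system).
Nothing contradicts Hornblende.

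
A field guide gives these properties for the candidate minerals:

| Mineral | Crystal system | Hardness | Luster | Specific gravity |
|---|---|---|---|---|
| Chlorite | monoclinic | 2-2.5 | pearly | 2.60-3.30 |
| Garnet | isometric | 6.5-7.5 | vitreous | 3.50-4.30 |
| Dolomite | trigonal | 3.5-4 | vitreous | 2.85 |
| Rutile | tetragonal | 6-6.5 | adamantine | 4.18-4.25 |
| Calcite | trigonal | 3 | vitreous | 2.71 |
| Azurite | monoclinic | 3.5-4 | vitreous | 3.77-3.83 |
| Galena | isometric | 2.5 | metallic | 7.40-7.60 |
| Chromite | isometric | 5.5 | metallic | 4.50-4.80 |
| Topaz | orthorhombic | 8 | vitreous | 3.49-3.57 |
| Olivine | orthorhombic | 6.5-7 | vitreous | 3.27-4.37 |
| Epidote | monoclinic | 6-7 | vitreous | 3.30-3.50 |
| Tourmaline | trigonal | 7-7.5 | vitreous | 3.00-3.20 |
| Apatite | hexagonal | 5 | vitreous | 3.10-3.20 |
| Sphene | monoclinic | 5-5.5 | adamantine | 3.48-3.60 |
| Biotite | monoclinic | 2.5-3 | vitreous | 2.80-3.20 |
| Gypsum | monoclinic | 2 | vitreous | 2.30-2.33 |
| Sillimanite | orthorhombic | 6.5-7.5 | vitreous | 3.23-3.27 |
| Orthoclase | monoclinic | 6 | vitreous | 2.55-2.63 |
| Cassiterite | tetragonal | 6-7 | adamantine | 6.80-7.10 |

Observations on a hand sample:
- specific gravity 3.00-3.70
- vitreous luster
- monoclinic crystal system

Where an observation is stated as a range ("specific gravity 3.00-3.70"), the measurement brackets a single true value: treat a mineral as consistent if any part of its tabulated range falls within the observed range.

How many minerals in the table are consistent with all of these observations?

Specific gravity 3.00-3.70 — Chlorite, Garnet, Topaz, Olivine, Epidote, Tourmaline, Apatite, Sphene, Biotite, Sillimanite remain.
Vitreous luster rules out Chlorite, Sphene.
Monoclinic crystal system — leaves Epidote, Biotite.
Remaining candidates: Biotite, Epidote.
That is 2 minerals.

2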